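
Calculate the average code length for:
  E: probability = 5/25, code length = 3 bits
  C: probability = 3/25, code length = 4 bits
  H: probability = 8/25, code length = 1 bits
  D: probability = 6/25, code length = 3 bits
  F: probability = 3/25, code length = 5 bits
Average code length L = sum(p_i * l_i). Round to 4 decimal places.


Weighted contributions p_i * l_i:
  E: (5/25) * 3 = 15/25
  C: (3/25) * 4 = 12/25
  H: (8/25) * 1 = 8/25
  D: (6/25) * 3 = 18/25
  F: (3/25) * 5 = 15/25
Sum = (15 + 12 + 8 + 18 + 15)/25 = 68/25

L = 68/25 = 2.7200 bits/symbol


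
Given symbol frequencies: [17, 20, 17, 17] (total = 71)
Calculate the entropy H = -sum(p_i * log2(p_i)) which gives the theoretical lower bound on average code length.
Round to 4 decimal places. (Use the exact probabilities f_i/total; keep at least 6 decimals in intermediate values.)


Per-symbol terms -p_i * log2(p_i) with p_i = f_i/71:
  p = 17/71 = 0.239437: log2(p) = -2.062284, -p*log2(p) = 0.493786
  p = 20/71 = 0.281690: log2(p) = -1.827819, -p*log2(p) = 0.514879
  p = 17/71 = 0.239437: log2(p) = -2.062284, -p*log2(p) = 0.493786
  p = 17/71 = 0.239437: log2(p) = -2.062284, -p*log2(p) = 0.493786
H = 0.493786 + 0.514879 + 0.493786 + 0.493786 = 1.996237

H = 1.9962 bits/symbol


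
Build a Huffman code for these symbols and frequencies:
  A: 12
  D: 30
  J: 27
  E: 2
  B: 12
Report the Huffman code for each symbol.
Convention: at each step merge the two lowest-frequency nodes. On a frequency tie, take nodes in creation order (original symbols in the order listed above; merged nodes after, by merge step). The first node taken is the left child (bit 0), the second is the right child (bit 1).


Huffman tree construction:
Step 1: Merge E(2) + A(12) = 14
Step 2: Merge B(12) + (E+A)(14) = 26
Step 3: Merge (B+(E+A))(26) + J(27) = 53
Step 4: Merge D(30) + ((B+(E+A))+J)(53) = 83
Read each symbol's code off the tree from the root (left child = 0, right child = 1).

Codes:
  A: 1011 (length 4)
  D: 0 (length 1)
  J: 11 (length 2)
  E: 1010 (length 4)
  B: 100 (length 3)
Average code length: 176/83 = 2.1205 bits/symbol


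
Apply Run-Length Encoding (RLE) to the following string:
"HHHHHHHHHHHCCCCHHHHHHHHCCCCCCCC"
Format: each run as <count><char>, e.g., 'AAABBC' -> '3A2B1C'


Scanning runs left to right:
  i=0: run of 'H' x 11 -> '11H'
  i=11: run of 'C' x 4 -> '4C'
  i=15: run of 'H' x 8 -> '8H'
  i=23: run of 'C' x 8 -> '8C'

RLE = 11H4C8H8C


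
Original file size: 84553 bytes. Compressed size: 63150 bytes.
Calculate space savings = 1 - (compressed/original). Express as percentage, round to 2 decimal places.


ratio = compressed/original = 63150/84553 = 0.746869
savings = 1 - ratio = 1 - 0.746869 = 0.253131
as a percentage: 0.253131 * 100 = 25.31%

Space savings = 1 - 63150/84553 = 25.31%


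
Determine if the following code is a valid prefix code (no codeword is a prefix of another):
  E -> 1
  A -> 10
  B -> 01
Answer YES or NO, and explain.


Checking each pair (does one codeword prefix another?):
  E='1' vs A='10': prefix -- VIOLATION

NO -- this is NOT a valid prefix code. E (1) is a prefix of A (10).


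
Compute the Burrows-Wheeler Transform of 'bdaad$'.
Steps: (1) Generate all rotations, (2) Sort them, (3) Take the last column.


Rotations (sorted):
  0: $bdaad -> last char: d
  1: aad$bd -> last char: d
  2: ad$bda -> last char: a
  3: bdaad$ -> last char: $
  4: d$bdaa -> last char: a
  5: daad$b -> last char: b


BWT = dda$ab


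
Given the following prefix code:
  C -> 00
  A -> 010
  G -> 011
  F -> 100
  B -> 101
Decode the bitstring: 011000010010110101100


Decoding step by step:
Bits 011 -> G
Bits 00 -> C
Bits 00 -> C
Bits 100 -> F
Bits 101 -> B
Bits 101 -> B
Bits 011 -> G
Bits 00 -> C


Decoded message: GCCFBBGC


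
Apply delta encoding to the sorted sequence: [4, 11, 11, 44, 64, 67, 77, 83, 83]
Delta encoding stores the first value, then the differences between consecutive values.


First value: 4
Deltas:
  11 - 4 = 7
  11 - 11 = 0
  44 - 11 = 33
  64 - 44 = 20
  67 - 64 = 3
  77 - 67 = 10
  83 - 77 = 6
  83 - 83 = 0


Delta encoded: [4, 7, 0, 33, 20, 3, 10, 6, 0]


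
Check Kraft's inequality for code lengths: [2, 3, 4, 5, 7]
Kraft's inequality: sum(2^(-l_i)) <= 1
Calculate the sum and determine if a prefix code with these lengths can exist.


Sum = 2^(-2) + 2^(-3) + 2^(-4) + 2^(-5) + 2^(-7)
    = 0.25 + 0.125 + 0.0625 + 0.03125 + 0.0078125
    = 61/128 = 0.4765625
Since 0.4765625 <= 1, Kraft's inequality IS satisfied.
A prefix code with these lengths CAN exist.

Kraft sum = 0.4765625. Satisfied.


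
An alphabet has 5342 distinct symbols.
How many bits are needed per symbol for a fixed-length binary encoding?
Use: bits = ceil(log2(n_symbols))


log2(5342) = 12.3832
Bracket: 2^12 = 4096 < 5342 <= 2^13 = 8192
So ceil(log2(5342)) = 13

bits = ceil(log2(5342)) = ceil(12.3832) = 13 bits


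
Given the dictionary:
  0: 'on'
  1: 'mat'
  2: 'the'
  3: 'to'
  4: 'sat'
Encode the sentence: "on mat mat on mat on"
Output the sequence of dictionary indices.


Look up each word in the dictionary:
  'on' -> 0
  'mat' -> 1
  'mat' -> 1
  'on' -> 0
  'mat' -> 1
  'on' -> 0

Encoded: [0, 1, 1, 0, 1, 0]


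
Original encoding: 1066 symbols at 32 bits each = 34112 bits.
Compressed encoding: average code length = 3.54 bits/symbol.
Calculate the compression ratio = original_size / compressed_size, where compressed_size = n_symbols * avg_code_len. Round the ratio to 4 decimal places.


original_size = n_symbols * orig_bits = 1066 * 32 = 34112 bits
compressed_size = n_symbols * avg_code_len = 1066 * 3.54 = 3773.64 bits
ratio = original_size / compressed_size = 34112 / 3773.64 = 9.0395

Compression ratio = 9.0395


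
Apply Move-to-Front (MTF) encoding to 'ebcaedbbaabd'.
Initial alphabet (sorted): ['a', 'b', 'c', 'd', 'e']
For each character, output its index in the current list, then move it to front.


MTF encoding:
'e': index 4 in ['a', 'b', 'c', 'd', 'e'] -> ['e', 'a', 'b', 'c', 'd']
'b': index 2 in ['e', 'a', 'b', 'c', 'd'] -> ['b', 'e', 'a', 'c', 'd']
'c': index 3 in ['b', 'e', 'a', 'c', 'd'] -> ['c', 'b', 'e', 'a', 'd']
'a': index 3 in ['c', 'b', 'e', 'a', 'd'] -> ['a', 'c', 'b', 'e', 'd']
'e': index 3 in ['a', 'c', 'b', 'e', 'd'] -> ['e', 'a', 'c', 'b', 'd']
'd': index 4 in ['e', 'a', 'c', 'b', 'd'] -> ['d', 'e', 'a', 'c', 'b']
'b': index 4 in ['d', 'e', 'a', 'c', 'b'] -> ['b', 'd', 'e', 'a', 'c']
'b': index 0 in ['b', 'd', 'e', 'a', 'c'] -> ['b', 'd', 'e', 'a', 'c']
'a': index 3 in ['b', 'd', 'e', 'a', 'c'] -> ['a', 'b', 'd', 'e', 'c']
'a': index 0 in ['a', 'b', 'd', 'e', 'c'] -> ['a', 'b', 'd', 'e', 'c']
'b': index 1 in ['a', 'b', 'd', 'e', 'c'] -> ['b', 'a', 'd', 'e', 'c']
'd': index 2 in ['b', 'a', 'd', 'e', 'c'] -> ['d', 'b', 'a', 'e', 'c']


Output: [4, 2, 3, 3, 3, 4, 4, 0, 3, 0, 1, 2]


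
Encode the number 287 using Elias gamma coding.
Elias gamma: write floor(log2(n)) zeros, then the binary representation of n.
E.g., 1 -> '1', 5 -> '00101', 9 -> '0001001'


num_bits = floor(log2(287)) + 1 = 9
leading_zeros = num_bits - 1 = 8
binary(287) = 100011111

Elias gamma(287) = '00000000' + '100011111' = 00000000100011111 (17 bits)


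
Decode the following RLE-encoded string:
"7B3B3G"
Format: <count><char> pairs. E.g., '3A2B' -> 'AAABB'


Expanding each <count><char> pair:
  7B -> 'BBBBBBB'
  3B -> 'BBB'
  3G -> 'GGG'

Decoded = BBBBBBBBBBGGG


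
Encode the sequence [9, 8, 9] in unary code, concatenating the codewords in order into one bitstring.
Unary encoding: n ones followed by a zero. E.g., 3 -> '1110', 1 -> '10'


Encode each number as n ones followed by a terminating 0:
  9 -> 1111111110 (10 bits)
  8 -> 111111110 (9 bits)
  9 -> 1111111110 (10 bits)
Total length = 10 + 9 + 10 = 29 bits.

Unary([9, 8, 9]) = 11111111101111111101111111110 (29 bits)


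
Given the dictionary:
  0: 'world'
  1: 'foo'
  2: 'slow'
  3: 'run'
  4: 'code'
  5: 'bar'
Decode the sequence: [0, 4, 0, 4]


Look up each index in the dictionary:
  0 -> 'world'
  4 -> 'code'
  0 -> 'world'
  4 -> 'code'

Decoded: "world code world code"


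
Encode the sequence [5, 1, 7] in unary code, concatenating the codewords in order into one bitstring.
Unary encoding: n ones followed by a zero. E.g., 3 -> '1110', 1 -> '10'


Encode each number as n ones followed by a terminating 0:
  5 -> 111110 (6 bits)
  1 -> 10 (2 bits)
  7 -> 11111110 (8 bits)
Total length = 6 + 2 + 8 = 16 bits.

Unary([5, 1, 7]) = 1111101011111110 (16 bits)


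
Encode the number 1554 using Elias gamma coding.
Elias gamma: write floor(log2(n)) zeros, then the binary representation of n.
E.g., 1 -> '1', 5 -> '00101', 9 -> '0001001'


num_bits = floor(log2(1554)) + 1 = 11
leading_zeros = num_bits - 1 = 10
binary(1554) = 11000010010

Elias gamma(1554) = '0000000000' + '11000010010' = 000000000011000010010 (21 bits)


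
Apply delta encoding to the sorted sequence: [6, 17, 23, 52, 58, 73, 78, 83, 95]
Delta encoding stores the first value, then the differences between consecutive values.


First value: 6
Deltas:
  17 - 6 = 11
  23 - 17 = 6
  52 - 23 = 29
  58 - 52 = 6
  73 - 58 = 15
  78 - 73 = 5
  83 - 78 = 5
  95 - 83 = 12


Delta encoded: [6, 11, 6, 29, 6, 15, 5, 5, 12]


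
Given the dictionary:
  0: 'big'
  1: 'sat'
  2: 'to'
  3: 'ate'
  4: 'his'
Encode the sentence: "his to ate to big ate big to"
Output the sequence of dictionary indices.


Look up each word in the dictionary:
  'his' -> 4
  'to' -> 2
  'ate' -> 3
  'to' -> 2
  'big' -> 0
  'ate' -> 3
  'big' -> 0
  'to' -> 2

Encoded: [4, 2, 3, 2, 0, 3, 0, 2]


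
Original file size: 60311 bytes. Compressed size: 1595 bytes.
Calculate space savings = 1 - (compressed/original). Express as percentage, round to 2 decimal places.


ratio = compressed/original = 1595/60311 = 0.026446
savings = 1 - ratio = 1 - 0.026446 = 0.973554
as a percentage: 0.973554 * 100 = 97.36%

Space savings = 1 - 1595/60311 = 97.36%


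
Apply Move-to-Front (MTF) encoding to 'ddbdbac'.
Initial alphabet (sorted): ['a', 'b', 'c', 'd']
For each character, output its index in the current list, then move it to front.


MTF encoding:
'd': index 3 in ['a', 'b', 'c', 'd'] -> ['d', 'a', 'b', 'c']
'd': index 0 in ['d', 'a', 'b', 'c'] -> ['d', 'a', 'b', 'c']
'b': index 2 in ['d', 'a', 'b', 'c'] -> ['b', 'd', 'a', 'c']
'd': index 1 in ['b', 'd', 'a', 'c'] -> ['d', 'b', 'a', 'c']
'b': index 1 in ['d', 'b', 'a', 'c'] -> ['b', 'd', 'a', 'c']
'a': index 2 in ['b', 'd', 'a', 'c'] -> ['a', 'b', 'd', 'c']
'c': index 3 in ['a', 'b', 'd', 'c'] -> ['c', 'a', 'b', 'd']


Output: [3, 0, 2, 1, 1, 2, 3]


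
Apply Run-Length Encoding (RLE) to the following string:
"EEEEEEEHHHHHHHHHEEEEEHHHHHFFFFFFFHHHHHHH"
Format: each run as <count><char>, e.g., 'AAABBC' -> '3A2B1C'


Scanning runs left to right:
  i=0: run of 'E' x 7 -> '7E'
  i=7: run of 'H' x 9 -> '9H'
  i=16: run of 'E' x 5 -> '5E'
  i=21: run of 'H' x 5 -> '5H'
  i=26: run of 'F' x 7 -> '7F'
  i=33: run of 'H' x 7 -> '7H'

RLE = 7E9H5E5H7F7H


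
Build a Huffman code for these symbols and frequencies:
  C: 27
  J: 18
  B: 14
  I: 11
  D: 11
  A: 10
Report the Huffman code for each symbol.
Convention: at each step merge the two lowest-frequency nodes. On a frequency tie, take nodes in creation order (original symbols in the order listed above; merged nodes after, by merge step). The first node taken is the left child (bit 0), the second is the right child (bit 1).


Huffman tree construction:
Step 1: Merge A(10) + I(11) = 21
Step 2: Merge D(11) + B(14) = 25
Step 3: Merge J(18) + (A+I)(21) = 39
Step 4: Merge (D+B)(25) + C(27) = 52
Step 5: Merge (J+(A+I))(39) + ((D+B)+C)(52) = 91
Read each symbol's code off the tree from the root (left child = 0, right child = 1).

Codes:
  C: 11 (length 2)
  J: 00 (length 2)
  B: 101 (length 3)
  I: 011 (length 3)
  D: 100 (length 3)
  A: 010 (length 3)
Average code length: 228/91 = 2.5055 bits/symbol


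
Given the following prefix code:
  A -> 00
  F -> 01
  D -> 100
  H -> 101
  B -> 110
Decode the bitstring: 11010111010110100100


Decoding step by step:
Bits 110 -> B
Bits 101 -> H
Bits 110 -> B
Bits 101 -> H
Bits 101 -> H
Bits 00 -> A
Bits 100 -> D


Decoded message: BHBHHAD


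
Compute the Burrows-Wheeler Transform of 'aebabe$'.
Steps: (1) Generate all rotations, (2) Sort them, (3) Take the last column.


Rotations (sorted):
  0: $aebabe -> last char: e
  1: abe$aeb -> last char: b
  2: aebabe$ -> last char: $
  3: babe$ae -> last char: e
  4: be$aeba -> last char: a
  5: e$aebab -> last char: b
  6: ebabe$a -> last char: a


BWT = eb$eaba


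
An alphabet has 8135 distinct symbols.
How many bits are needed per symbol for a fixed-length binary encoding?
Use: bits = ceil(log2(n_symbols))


log2(8135) = 12.9899
Bracket: 2^12 = 4096 < 8135 <= 2^13 = 8192
So ceil(log2(8135)) = 13

bits = ceil(log2(8135)) = ceil(12.9899) = 13 bits


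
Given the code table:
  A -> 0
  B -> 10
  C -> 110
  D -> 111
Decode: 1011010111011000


Decoding:
10 -> B
110 -> C
10 -> B
111 -> D
0 -> A
110 -> C
0 -> A
0 -> A


Result: BCBDACAA


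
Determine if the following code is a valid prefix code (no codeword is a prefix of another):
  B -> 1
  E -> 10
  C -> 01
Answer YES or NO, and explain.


Checking each pair (does one codeword prefix another?):
  B='1' vs E='10': prefix -- VIOLATION

NO -- this is NOT a valid prefix code. B (1) is a prefix of E (10).


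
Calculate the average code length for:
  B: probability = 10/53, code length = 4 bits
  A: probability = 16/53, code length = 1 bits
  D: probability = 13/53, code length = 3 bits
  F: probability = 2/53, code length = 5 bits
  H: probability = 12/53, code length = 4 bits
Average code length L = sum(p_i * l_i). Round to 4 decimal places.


Weighted contributions p_i * l_i:
  B: (10/53) * 4 = 40/53
  A: (16/53) * 1 = 16/53
  D: (13/53) * 3 = 39/53
  F: (2/53) * 5 = 10/53
  H: (12/53) * 4 = 48/53
Sum = (40 + 16 + 39 + 10 + 48)/53 = 153/53

L = 153/53 = 2.8868 bits/symbol


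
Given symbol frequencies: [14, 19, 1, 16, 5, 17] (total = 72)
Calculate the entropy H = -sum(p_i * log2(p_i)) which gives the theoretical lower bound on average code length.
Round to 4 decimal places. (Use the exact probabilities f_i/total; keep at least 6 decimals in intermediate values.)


Per-symbol terms -p_i * log2(p_i) with p_i = f_i/72:
  p = 14/72 = 0.194444: log2(p) = -2.362570, -p*log2(p) = 0.459389
  p = 19/72 = 0.263889: log2(p) = -1.921997, -p*log2(p) = 0.507194
  p = 1/72 = 0.013889: log2(p) = -6.169925, -p*log2(p) = 0.085693
  p = 16/72 = 0.222222: log2(p) = -2.169925, -p*log2(p) = 0.482206
  p = 5/72 = 0.069444: log2(p) = -3.847997, -p*log2(p) = 0.267222
  p = 17/72 = 0.236111: log2(p) = -2.082462, -p*log2(p) = 0.491692
H = 0.459389 + 0.507194 + 0.085693 + 0.482206 + 0.267222 + 0.491692 = 2.293396

H = 2.2934 bits/symbol


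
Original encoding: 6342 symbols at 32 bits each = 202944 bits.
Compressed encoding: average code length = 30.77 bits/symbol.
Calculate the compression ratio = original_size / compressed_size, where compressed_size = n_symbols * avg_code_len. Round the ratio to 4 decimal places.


original_size = n_symbols * orig_bits = 6342 * 32 = 202944 bits
compressed_size = n_symbols * avg_code_len = 6342 * 30.77 = 195143.34 bits
ratio = original_size / compressed_size = 202944 / 195143.34 = 1.04

Compression ratio = 1.04


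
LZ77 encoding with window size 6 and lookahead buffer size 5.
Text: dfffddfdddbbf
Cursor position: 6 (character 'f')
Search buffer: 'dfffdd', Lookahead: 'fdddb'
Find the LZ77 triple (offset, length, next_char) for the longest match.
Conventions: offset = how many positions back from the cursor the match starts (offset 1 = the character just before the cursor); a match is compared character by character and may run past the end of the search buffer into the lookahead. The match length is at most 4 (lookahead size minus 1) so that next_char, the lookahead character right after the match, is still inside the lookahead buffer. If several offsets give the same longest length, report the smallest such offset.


Try each offset into the search buffer:
  offset=1 (pos 5, char 'd'): match length 0
  offset=2 (pos 4, char 'd'): match length 0
  offset=3 (pos 3, char 'f'): match length 3
  offset=4 (pos 2, char 'f'): match length 1
  offset=5 (pos 1, char 'f'): match length 1
  offset=6 (pos 0, char 'd'): match length 0
Longest match has length 3 at offset 3.
next_char = character at position 6 + 3 = 9 -> 'd'

Best match: offset=3, length=3 (matching 'fdd' starting at position 3)
LZ77 triple: (3, 3, 'd')


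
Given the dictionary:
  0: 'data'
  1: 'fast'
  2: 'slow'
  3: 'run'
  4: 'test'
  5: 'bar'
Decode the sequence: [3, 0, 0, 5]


Look up each index in the dictionary:
  3 -> 'run'
  0 -> 'data'
  0 -> 'data'
  5 -> 'bar'

Decoded: "run data data bar"


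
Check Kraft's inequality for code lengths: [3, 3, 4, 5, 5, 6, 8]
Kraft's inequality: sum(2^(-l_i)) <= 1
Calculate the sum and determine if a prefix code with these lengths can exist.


Sum = 2^(-3) + 2^(-3) + 2^(-4) + 2^(-5) + 2^(-5) + 2^(-6) + 2^(-8)
    = 0.125 + 0.125 + 0.0625 + 0.03125 + 0.03125 + 0.015625 + 0.00390625
    = 101/256 = 0.39453125
Since 0.39453125 <= 1, Kraft's inequality IS satisfied.
A prefix code with these lengths CAN exist.

Kraft sum = 0.39453125. Satisfied.


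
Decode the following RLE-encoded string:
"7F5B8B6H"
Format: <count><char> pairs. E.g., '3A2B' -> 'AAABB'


Expanding each <count><char> pair:
  7F -> 'FFFFFFF'
  5B -> 'BBBBB'
  8B -> 'BBBBBBBB'
  6H -> 'HHHHHH'

Decoded = FFFFFFFBBBBBBBBBBBBBHHHHHH


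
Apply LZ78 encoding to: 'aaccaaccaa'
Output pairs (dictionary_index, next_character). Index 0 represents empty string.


LZ78 encoding steps:
Dictionary: {0: ''}
Step 1: w='' (idx 0), next='a' -> output (0, 'a'), add 'a' as idx 1
Step 2: w='a' (idx 1), next='c' -> output (1, 'c'), add 'ac' as idx 2
Step 3: w='' (idx 0), next='c' -> output (0, 'c'), add 'c' as idx 3
Step 4: w='a' (idx 1), next='a' -> output (1, 'a'), add 'aa' as idx 4
Step 5: w='c' (idx 3), next='c' -> output (3, 'c'), add 'cc' as idx 5
Step 6: w='aa' (idx 4), end of input -> output (4, '')


Encoded: [(0, 'a'), (1, 'c'), (0, 'c'), (1, 'a'), (3, 'c'), (4, '')]


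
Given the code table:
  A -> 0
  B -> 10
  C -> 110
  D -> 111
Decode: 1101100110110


Decoding:
110 -> C
110 -> C
0 -> A
110 -> C
110 -> C


Result: CCACC


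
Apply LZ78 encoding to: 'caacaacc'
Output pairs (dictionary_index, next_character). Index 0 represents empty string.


LZ78 encoding steps:
Dictionary: {0: ''}
Step 1: w='' (idx 0), next='c' -> output (0, 'c'), add 'c' as idx 1
Step 2: w='' (idx 0), next='a' -> output (0, 'a'), add 'a' as idx 2
Step 3: w='a' (idx 2), next='c' -> output (2, 'c'), add 'ac' as idx 3
Step 4: w='a' (idx 2), next='a' -> output (2, 'a'), add 'aa' as idx 4
Step 5: w='c' (idx 1), next='c' -> output (1, 'c'), add 'cc' as idx 5


Encoded: [(0, 'c'), (0, 'a'), (2, 'c'), (2, 'a'), (1, 'c')]


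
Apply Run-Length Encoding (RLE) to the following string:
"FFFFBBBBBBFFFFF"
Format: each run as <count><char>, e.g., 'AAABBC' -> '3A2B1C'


Scanning runs left to right:
  i=0: run of 'F' x 4 -> '4F'
  i=4: run of 'B' x 6 -> '6B'
  i=10: run of 'F' x 5 -> '5F'

RLE = 4F6B5F


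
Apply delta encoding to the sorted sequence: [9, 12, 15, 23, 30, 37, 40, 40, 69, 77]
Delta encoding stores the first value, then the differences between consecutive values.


First value: 9
Deltas:
  12 - 9 = 3
  15 - 12 = 3
  23 - 15 = 8
  30 - 23 = 7
  37 - 30 = 7
  40 - 37 = 3
  40 - 40 = 0
  69 - 40 = 29
  77 - 69 = 8


Delta encoded: [9, 3, 3, 8, 7, 7, 3, 0, 29, 8]


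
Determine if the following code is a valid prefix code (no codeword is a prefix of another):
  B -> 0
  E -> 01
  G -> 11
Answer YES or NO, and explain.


Checking each pair (does one codeword prefix another?):
  B='0' vs E='01': prefix -- VIOLATION

NO -- this is NOT a valid prefix code. B (0) is a prefix of E (01).


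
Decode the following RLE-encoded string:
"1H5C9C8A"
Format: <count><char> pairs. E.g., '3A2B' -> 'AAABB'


Expanding each <count><char> pair:
  1H -> 'H'
  5C -> 'CCCCC'
  9C -> 'CCCCCCCCC'
  8A -> 'AAAAAAAA'

Decoded = HCCCCCCCCCCCCCCAAAAAAAA


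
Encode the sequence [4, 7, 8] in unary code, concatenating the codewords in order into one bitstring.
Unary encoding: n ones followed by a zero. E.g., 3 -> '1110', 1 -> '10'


Encode each number as n ones followed by a terminating 0:
  4 -> 11110 (5 bits)
  7 -> 11111110 (8 bits)
  8 -> 111111110 (9 bits)
Total length = 5 + 8 + 9 = 22 bits.

Unary([4, 7, 8]) = 1111011111110111111110 (22 bits)


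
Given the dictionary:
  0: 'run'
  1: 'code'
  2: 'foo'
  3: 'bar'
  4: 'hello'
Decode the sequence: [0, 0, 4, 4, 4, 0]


Look up each index in the dictionary:
  0 -> 'run'
  0 -> 'run'
  4 -> 'hello'
  4 -> 'hello'
  4 -> 'hello'
  0 -> 'run'

Decoded: "run run hello hello hello run"


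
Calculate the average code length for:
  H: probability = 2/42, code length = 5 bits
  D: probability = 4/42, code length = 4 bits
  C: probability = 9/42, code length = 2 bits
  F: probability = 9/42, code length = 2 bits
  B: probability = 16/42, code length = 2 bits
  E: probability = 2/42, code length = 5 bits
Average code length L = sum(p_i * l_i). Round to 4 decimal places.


Weighted contributions p_i * l_i:
  H: (2/42) * 5 = 10/42
  D: (4/42) * 4 = 16/42
  C: (9/42) * 2 = 18/42
  F: (9/42) * 2 = 18/42
  B: (16/42) * 2 = 32/42
  E: (2/42) * 5 = 10/42
Sum = (10 + 16 + 18 + 18 + 32 + 10)/42 = 104/42

L = 104/42 = 2.4762 bits/symbol


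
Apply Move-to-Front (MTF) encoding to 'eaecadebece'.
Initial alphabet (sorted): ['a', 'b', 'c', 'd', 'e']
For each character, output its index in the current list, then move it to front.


MTF encoding:
'e': index 4 in ['a', 'b', 'c', 'd', 'e'] -> ['e', 'a', 'b', 'c', 'd']
'a': index 1 in ['e', 'a', 'b', 'c', 'd'] -> ['a', 'e', 'b', 'c', 'd']
'e': index 1 in ['a', 'e', 'b', 'c', 'd'] -> ['e', 'a', 'b', 'c', 'd']
'c': index 3 in ['e', 'a', 'b', 'c', 'd'] -> ['c', 'e', 'a', 'b', 'd']
'a': index 2 in ['c', 'e', 'a', 'b', 'd'] -> ['a', 'c', 'e', 'b', 'd']
'd': index 4 in ['a', 'c', 'e', 'b', 'd'] -> ['d', 'a', 'c', 'e', 'b']
'e': index 3 in ['d', 'a', 'c', 'e', 'b'] -> ['e', 'd', 'a', 'c', 'b']
'b': index 4 in ['e', 'd', 'a', 'c', 'b'] -> ['b', 'e', 'd', 'a', 'c']
'e': index 1 in ['b', 'e', 'd', 'a', 'c'] -> ['e', 'b', 'd', 'a', 'c']
'c': index 4 in ['e', 'b', 'd', 'a', 'c'] -> ['c', 'e', 'b', 'd', 'a']
'e': index 1 in ['c', 'e', 'b', 'd', 'a'] -> ['e', 'c', 'b', 'd', 'a']


Output: [4, 1, 1, 3, 2, 4, 3, 4, 1, 4, 1]


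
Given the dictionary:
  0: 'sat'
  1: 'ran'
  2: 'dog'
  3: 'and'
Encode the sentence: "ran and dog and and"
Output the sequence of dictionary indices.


Look up each word in the dictionary:
  'ran' -> 1
  'and' -> 3
  'dog' -> 2
  'and' -> 3
  'and' -> 3

Encoded: [1, 3, 2, 3, 3]


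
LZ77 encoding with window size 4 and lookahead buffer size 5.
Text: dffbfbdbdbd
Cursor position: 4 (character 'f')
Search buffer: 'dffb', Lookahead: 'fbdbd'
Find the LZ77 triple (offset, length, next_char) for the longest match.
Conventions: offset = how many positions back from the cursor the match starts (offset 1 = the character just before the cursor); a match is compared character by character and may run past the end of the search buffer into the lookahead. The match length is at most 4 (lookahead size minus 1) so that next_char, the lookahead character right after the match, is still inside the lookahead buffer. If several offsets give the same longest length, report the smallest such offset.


Try each offset into the search buffer:
  offset=1 (pos 3, char 'b'): match length 0
  offset=2 (pos 2, char 'f'): match length 2
  offset=3 (pos 1, char 'f'): match length 1
  offset=4 (pos 0, char 'd'): match length 0
Longest match has length 2 at offset 2.
next_char = character at position 4 + 2 = 6 -> 'd'

Best match: offset=2, length=2 (matching 'fb' starting at position 2)
LZ77 triple: (2, 2, 'd')


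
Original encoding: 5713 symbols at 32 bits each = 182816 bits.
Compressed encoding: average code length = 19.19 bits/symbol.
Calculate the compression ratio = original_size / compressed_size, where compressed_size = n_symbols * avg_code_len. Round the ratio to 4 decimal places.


original_size = n_symbols * orig_bits = 5713 * 32 = 182816 bits
compressed_size = n_symbols * avg_code_len = 5713 * 19.19 = 109632.47 bits
ratio = original_size / compressed_size = 182816 / 109632.47 = 1.6675

Compression ratio = 1.6675


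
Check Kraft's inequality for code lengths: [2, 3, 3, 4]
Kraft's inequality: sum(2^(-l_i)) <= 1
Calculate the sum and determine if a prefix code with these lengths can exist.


Sum = 2^(-2) + 2^(-3) + 2^(-3) + 2^(-4)
    = 0.25 + 0.125 + 0.125 + 0.0625
    = 9/16 = 0.5625
Since 0.5625 <= 1, Kraft's inequality IS satisfied.
A prefix code with these lengths CAN exist.

Kraft sum = 0.5625. Satisfied.


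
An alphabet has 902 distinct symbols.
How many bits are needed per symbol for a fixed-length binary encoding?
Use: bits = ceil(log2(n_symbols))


log2(902) = 9.817
Bracket: 2^9 = 512 < 902 <= 2^10 = 1024
So ceil(log2(902)) = 10

bits = ceil(log2(902)) = ceil(9.817) = 10 bits


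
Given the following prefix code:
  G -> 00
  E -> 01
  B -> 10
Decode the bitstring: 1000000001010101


Decoding step by step:
Bits 10 -> B
Bits 00 -> G
Bits 00 -> G
Bits 00 -> G
Bits 01 -> E
Bits 01 -> E
Bits 01 -> E
Bits 01 -> E


Decoded message: BGGGEEEE


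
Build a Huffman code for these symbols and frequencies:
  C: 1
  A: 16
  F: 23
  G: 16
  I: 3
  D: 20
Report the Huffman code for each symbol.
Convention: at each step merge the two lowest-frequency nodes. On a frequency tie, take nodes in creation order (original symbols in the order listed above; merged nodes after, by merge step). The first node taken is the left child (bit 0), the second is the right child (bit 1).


Huffman tree construction:
Step 1: Merge C(1) + I(3) = 4
Step 2: Merge (C+I)(4) + A(16) = 20
Step 3: Merge G(16) + D(20) = 36
Step 4: Merge ((C+I)+A)(20) + F(23) = 43
Step 5: Merge (G+D)(36) + (((C+I)+A)+F)(43) = 79
Read each symbol's code off the tree from the root (left child = 0, right child = 1).

Codes:
  C: 1000 (length 4)
  A: 101 (length 3)
  F: 11 (length 2)
  G: 00 (length 2)
  I: 1001 (length 4)
  D: 01 (length 2)
Average code length: 182/79 = 2.3038 bits/symbol


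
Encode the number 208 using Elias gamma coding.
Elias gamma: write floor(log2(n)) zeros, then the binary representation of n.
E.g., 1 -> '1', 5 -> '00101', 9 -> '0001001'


num_bits = floor(log2(208)) + 1 = 8
leading_zeros = num_bits - 1 = 7
binary(208) = 11010000

Elias gamma(208) = '0000000' + '11010000' = 000000011010000 (15 bits)


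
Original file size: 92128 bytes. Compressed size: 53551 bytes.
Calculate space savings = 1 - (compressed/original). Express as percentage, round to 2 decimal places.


ratio = compressed/original = 53551/92128 = 0.581267
savings = 1 - ratio = 1 - 0.581267 = 0.418733
as a percentage: 0.418733 * 100 = 41.87%

Space savings = 1 - 53551/92128 = 41.87%


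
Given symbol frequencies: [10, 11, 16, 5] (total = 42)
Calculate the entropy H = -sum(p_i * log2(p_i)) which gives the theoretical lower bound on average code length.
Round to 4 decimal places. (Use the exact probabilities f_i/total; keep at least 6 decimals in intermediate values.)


Per-symbol terms -p_i * log2(p_i) with p_i = f_i/42:
  p = 10/42 = 0.238095: log2(p) = -2.070389, -p*log2(p) = 0.492950
  p = 11/42 = 0.261905: log2(p) = -1.932886, -p*log2(p) = 0.506232
  p = 16/42 = 0.380952: log2(p) = -1.392317, -p*log2(p) = 0.530407
  p = 5/42 = 0.119048: log2(p) = -3.070389, -p*log2(p) = 0.365523
H = 0.492950 + 0.506232 + 0.530407 + 0.365523 = 1.895112

H = 1.8951 bits/symbol


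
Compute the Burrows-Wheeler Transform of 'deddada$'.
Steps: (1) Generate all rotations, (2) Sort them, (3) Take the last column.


Rotations (sorted):
  0: $deddada -> last char: a
  1: a$deddad -> last char: d
  2: ada$dedd -> last char: d
  3: da$dedda -> last char: a
  4: dada$ded -> last char: d
  5: ddada$de -> last char: e
  6: deddada$ -> last char: $
  7: eddada$d -> last char: d


BWT = addade$d


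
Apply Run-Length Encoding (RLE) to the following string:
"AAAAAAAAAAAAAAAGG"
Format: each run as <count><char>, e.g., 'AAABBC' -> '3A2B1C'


Scanning runs left to right:
  i=0: run of 'A' x 15 -> '15A'
  i=15: run of 'G' x 2 -> '2G'

RLE = 15A2G


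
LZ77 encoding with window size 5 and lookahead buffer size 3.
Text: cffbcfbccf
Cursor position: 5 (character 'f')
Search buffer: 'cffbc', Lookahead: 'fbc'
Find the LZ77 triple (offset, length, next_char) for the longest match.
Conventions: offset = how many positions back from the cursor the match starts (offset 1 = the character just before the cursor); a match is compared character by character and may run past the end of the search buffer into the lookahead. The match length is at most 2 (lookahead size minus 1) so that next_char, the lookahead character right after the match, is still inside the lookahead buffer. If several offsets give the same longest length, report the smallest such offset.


Try each offset into the search buffer:
  offset=1 (pos 4, char 'c'): match length 0
  offset=2 (pos 3, char 'b'): match length 0
  offset=3 (pos 2, char 'f'): match length 2
  offset=4 (pos 1, char 'f'): match length 1
  offset=5 (pos 0, char 'c'): match length 0
Longest match has length 2 at offset 3.
next_char = character at position 5 + 2 = 7 -> 'c'

Best match: offset=3, length=2 (matching 'fb' starting at position 2)
LZ77 triple: (3, 2, 'c')


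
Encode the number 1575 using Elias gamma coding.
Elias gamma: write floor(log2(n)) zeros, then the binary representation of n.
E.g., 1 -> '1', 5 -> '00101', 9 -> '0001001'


num_bits = floor(log2(1575)) + 1 = 11
leading_zeros = num_bits - 1 = 10
binary(1575) = 11000100111

Elias gamma(1575) = '0000000000' + '11000100111' = 000000000011000100111 (21 bits)


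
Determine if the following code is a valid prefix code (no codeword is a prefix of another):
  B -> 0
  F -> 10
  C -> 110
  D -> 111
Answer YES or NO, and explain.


Checking each pair (does one codeword prefix another?):
  B='0' vs F='10': no prefix
  B='0' vs C='110': no prefix
  B='0' vs D='111': no prefix
  F='10' vs B='0': no prefix
  F='10' vs C='110': no prefix
  F='10' vs D='111': no prefix
  C='110' vs B='0': no prefix
  C='110' vs F='10': no prefix
  C='110' vs D='111': no prefix
  D='111' vs B='0': no prefix
  D='111' vs F='10': no prefix
  D='111' vs C='110': no prefix
No violation found over all pairs.

YES -- this is a valid prefix code. No codeword is a prefix of any other codeword.


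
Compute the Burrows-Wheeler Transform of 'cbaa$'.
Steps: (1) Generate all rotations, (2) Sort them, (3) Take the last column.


Rotations (sorted):
  0: $cbaa -> last char: a
  1: a$cba -> last char: a
  2: aa$cb -> last char: b
  3: baa$c -> last char: c
  4: cbaa$ -> last char: $


BWT = aabc$


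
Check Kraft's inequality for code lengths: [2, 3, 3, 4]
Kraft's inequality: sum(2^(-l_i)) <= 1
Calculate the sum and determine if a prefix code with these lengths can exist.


Sum = 2^(-2) + 2^(-3) + 2^(-3) + 2^(-4)
    = 0.25 + 0.125 + 0.125 + 0.0625
    = 9/16 = 0.5625
Since 0.5625 <= 1, Kraft's inequality IS satisfied.
A prefix code with these lengths CAN exist.

Kraft sum = 0.5625. Satisfied.


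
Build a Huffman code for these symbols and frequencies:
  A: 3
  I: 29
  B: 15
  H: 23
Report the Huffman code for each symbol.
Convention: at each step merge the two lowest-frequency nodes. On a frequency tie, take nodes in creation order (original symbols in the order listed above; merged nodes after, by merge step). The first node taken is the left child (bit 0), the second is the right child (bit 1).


Huffman tree construction:
Step 1: Merge A(3) + B(15) = 18
Step 2: Merge (A+B)(18) + H(23) = 41
Step 3: Merge I(29) + ((A+B)+H)(41) = 70
Read each symbol's code off the tree from the root (left child = 0, right child = 1).

Codes:
  A: 100 (length 3)
  I: 0 (length 1)
  B: 101 (length 3)
  H: 11 (length 2)
Average code length: 129/70 = 1.8429 bits/symbol


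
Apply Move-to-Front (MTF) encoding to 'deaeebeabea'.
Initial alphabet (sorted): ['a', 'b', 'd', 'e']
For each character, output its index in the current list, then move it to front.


MTF encoding:
'd': index 2 in ['a', 'b', 'd', 'e'] -> ['d', 'a', 'b', 'e']
'e': index 3 in ['d', 'a', 'b', 'e'] -> ['e', 'd', 'a', 'b']
'a': index 2 in ['e', 'd', 'a', 'b'] -> ['a', 'e', 'd', 'b']
'e': index 1 in ['a', 'e', 'd', 'b'] -> ['e', 'a', 'd', 'b']
'e': index 0 in ['e', 'a', 'd', 'b'] -> ['e', 'a', 'd', 'b']
'b': index 3 in ['e', 'a', 'd', 'b'] -> ['b', 'e', 'a', 'd']
'e': index 1 in ['b', 'e', 'a', 'd'] -> ['e', 'b', 'a', 'd']
'a': index 2 in ['e', 'b', 'a', 'd'] -> ['a', 'e', 'b', 'd']
'b': index 2 in ['a', 'e', 'b', 'd'] -> ['b', 'a', 'e', 'd']
'e': index 2 in ['b', 'a', 'e', 'd'] -> ['e', 'b', 'a', 'd']
'a': index 2 in ['e', 'b', 'a', 'd'] -> ['a', 'e', 'b', 'd']


Output: [2, 3, 2, 1, 0, 3, 1, 2, 2, 2, 2]


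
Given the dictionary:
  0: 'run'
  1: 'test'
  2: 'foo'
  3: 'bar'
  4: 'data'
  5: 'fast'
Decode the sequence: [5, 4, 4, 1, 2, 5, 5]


Look up each index in the dictionary:
  5 -> 'fast'
  4 -> 'data'
  4 -> 'data'
  1 -> 'test'
  2 -> 'foo'
  5 -> 'fast'
  5 -> 'fast'

Decoded: "fast data data test foo fast fast"


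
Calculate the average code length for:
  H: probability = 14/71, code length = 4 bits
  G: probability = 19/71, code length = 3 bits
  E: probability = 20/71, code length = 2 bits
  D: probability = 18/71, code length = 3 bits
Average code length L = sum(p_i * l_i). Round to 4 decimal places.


Weighted contributions p_i * l_i:
  H: (14/71) * 4 = 56/71
  G: (19/71) * 3 = 57/71
  E: (20/71) * 2 = 40/71
  D: (18/71) * 3 = 54/71
Sum = (56 + 57 + 40 + 54)/71 = 207/71

L = 207/71 = 2.9155 bits/symbol


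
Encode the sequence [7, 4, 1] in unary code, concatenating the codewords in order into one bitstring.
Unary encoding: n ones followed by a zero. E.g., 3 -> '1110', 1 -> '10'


Encode each number as n ones followed by a terminating 0:
  7 -> 11111110 (8 bits)
  4 -> 11110 (5 bits)
  1 -> 10 (2 bits)
Total length = 8 + 5 + 2 = 15 bits.

Unary([7, 4, 1]) = 111111101111010 (15 bits)


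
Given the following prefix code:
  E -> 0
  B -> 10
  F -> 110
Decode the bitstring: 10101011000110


Decoding step by step:
Bits 10 -> B
Bits 10 -> B
Bits 10 -> B
Bits 110 -> F
Bits 0 -> E
Bits 0 -> E
Bits 110 -> F


Decoded message: BBBFEEF


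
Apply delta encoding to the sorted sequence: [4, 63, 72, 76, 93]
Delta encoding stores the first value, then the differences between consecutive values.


First value: 4
Deltas:
  63 - 4 = 59
  72 - 63 = 9
  76 - 72 = 4
  93 - 76 = 17


Delta encoded: [4, 59, 9, 4, 17]


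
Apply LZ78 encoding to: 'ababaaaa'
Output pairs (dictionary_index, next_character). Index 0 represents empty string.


LZ78 encoding steps:
Dictionary: {0: ''}
Step 1: w='' (idx 0), next='a' -> output (0, 'a'), add 'a' as idx 1
Step 2: w='' (idx 0), next='b' -> output (0, 'b'), add 'b' as idx 2
Step 3: w='a' (idx 1), next='b' -> output (1, 'b'), add 'ab' as idx 3
Step 4: w='a' (idx 1), next='a' -> output (1, 'a'), add 'aa' as idx 4
Step 5: w='aa' (idx 4), end of input -> output (4, '')


Encoded: [(0, 'a'), (0, 'b'), (1, 'b'), (1, 'a'), (4, '')]


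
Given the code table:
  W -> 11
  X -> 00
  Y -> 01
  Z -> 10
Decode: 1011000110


Decoding:
10 -> Z
11 -> W
00 -> X
01 -> Y
10 -> Z


Result: ZWXYZ


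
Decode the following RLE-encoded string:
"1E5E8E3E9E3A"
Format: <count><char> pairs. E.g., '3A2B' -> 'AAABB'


Expanding each <count><char> pair:
  1E -> 'E'
  5E -> 'EEEEE'
  8E -> 'EEEEEEEE'
  3E -> 'EEE'
  9E -> 'EEEEEEEEE'
  3A -> 'AAA'

Decoded = EEEEEEEEEEEEEEEEEEEEEEEEEEAAA


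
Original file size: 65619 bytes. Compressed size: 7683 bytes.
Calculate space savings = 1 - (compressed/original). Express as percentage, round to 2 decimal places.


ratio = compressed/original = 7683/65619 = 0.117085
savings = 1 - ratio = 1 - 0.117085 = 0.882915
as a percentage: 0.882915 * 100 = 88.29%

Space savings = 1 - 7683/65619 = 88.29%


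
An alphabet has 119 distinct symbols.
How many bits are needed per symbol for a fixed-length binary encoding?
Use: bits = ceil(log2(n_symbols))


log2(119) = 6.8948
Bracket: 2^6 = 64 < 119 <= 2^7 = 128
So ceil(log2(119)) = 7

bits = ceil(log2(119)) = ceil(6.8948) = 7 bits


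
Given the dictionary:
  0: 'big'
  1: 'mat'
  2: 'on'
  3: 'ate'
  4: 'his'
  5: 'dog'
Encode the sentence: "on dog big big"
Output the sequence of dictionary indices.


Look up each word in the dictionary:
  'on' -> 2
  'dog' -> 5
  'big' -> 0
  'big' -> 0

Encoded: [2, 5, 0, 0]


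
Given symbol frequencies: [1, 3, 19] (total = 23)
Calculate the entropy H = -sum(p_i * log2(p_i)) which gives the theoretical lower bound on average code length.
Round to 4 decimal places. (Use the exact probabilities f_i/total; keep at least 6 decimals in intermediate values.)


Per-symbol terms -p_i * log2(p_i) with p_i = f_i/23:
  p = 1/23 = 0.043478: log2(p) = -4.523562, -p*log2(p) = 0.196677
  p = 3/23 = 0.130435: log2(p) = -2.938599, -p*log2(p) = 0.383296
  p = 19/23 = 0.826087: log2(p) = -0.275634, -p*log2(p) = 0.227698
H = 0.196677 + 0.383296 + 0.227698 = 0.807671

H = 0.8077 bits/symbol


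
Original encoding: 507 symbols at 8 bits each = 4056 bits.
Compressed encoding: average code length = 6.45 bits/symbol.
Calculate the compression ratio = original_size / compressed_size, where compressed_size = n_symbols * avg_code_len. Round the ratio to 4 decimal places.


original_size = n_symbols * orig_bits = 507 * 8 = 4056 bits
compressed_size = n_symbols * avg_code_len = 507 * 6.45 = 3270.15 bits
ratio = original_size / compressed_size = 4056 / 3270.15 = 1.2403

Compression ratio = 1.2403


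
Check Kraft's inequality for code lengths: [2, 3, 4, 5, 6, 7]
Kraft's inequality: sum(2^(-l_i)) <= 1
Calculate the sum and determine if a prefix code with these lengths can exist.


Sum = 2^(-2) + 2^(-3) + 2^(-4) + 2^(-5) + 2^(-6) + 2^(-7)
    = 0.25 + 0.125 + 0.0625 + 0.03125 + 0.015625 + 0.0078125
    = 63/128 = 0.4921875
Since 0.4921875 <= 1, Kraft's inequality IS satisfied.
A prefix code with these lengths CAN exist.

Kraft sum = 0.4921875. Satisfied.


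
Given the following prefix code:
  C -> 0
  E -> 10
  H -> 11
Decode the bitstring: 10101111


Decoding step by step:
Bits 10 -> E
Bits 10 -> E
Bits 11 -> H
Bits 11 -> H


Decoded message: EEHH


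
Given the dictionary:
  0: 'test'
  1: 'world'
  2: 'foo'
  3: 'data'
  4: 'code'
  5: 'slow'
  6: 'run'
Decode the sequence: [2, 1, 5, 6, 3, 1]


Look up each index in the dictionary:
  2 -> 'foo'
  1 -> 'world'
  5 -> 'slow'
  6 -> 'run'
  3 -> 'data'
  1 -> 'world'

Decoded: "foo world slow run data world"


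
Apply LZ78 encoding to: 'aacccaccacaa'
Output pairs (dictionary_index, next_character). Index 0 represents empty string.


LZ78 encoding steps:
Dictionary: {0: ''}
Step 1: w='' (idx 0), next='a' -> output (0, 'a'), add 'a' as idx 1
Step 2: w='a' (idx 1), next='c' -> output (1, 'c'), add 'ac' as idx 2
Step 3: w='' (idx 0), next='c' -> output (0, 'c'), add 'c' as idx 3
Step 4: w='c' (idx 3), next='a' -> output (3, 'a'), add 'ca' as idx 4
Step 5: w='c' (idx 3), next='c' -> output (3, 'c'), add 'cc' as idx 5
Step 6: w='ac' (idx 2), next='a' -> output (2, 'a'), add 'aca' as idx 6
Step 7: w='a' (idx 1), end of input -> output (1, '')


Encoded: [(0, 'a'), (1, 'c'), (0, 'c'), (3, 'a'), (3, 'c'), (2, 'a'), (1, '')]


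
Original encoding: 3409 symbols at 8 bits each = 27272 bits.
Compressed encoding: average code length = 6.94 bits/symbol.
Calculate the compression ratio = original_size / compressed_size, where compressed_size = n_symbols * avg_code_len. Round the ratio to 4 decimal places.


original_size = n_symbols * orig_bits = 3409 * 8 = 27272 bits
compressed_size = n_symbols * avg_code_len = 3409 * 6.94 = 23658.46 bits
ratio = original_size / compressed_size = 27272 / 23658.46 = 1.1527

Compression ratio = 1.1527
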